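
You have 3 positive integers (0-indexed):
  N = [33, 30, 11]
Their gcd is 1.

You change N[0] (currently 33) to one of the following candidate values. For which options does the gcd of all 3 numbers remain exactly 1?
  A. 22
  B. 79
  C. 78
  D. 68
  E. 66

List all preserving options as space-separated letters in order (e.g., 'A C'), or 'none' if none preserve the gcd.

Answer: A B C D E

Derivation:
Old gcd = 1; gcd of others (without N[0]) = 1
New gcd for candidate v: gcd(1, v). Preserves old gcd iff gcd(1, v) = 1.
  Option A: v=22, gcd(1,22)=1 -> preserves
  Option B: v=79, gcd(1,79)=1 -> preserves
  Option C: v=78, gcd(1,78)=1 -> preserves
  Option D: v=68, gcd(1,68)=1 -> preserves
  Option E: v=66, gcd(1,66)=1 -> preserves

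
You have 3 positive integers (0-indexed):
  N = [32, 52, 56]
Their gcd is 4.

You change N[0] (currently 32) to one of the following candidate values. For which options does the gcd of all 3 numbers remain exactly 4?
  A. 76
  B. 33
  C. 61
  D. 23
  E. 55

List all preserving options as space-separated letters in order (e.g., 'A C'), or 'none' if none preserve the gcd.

Old gcd = 4; gcd of others (without N[0]) = 4
New gcd for candidate v: gcd(4, v). Preserves old gcd iff gcd(4, v) = 4.
  Option A: v=76, gcd(4,76)=4 -> preserves
  Option B: v=33, gcd(4,33)=1 -> changes
  Option C: v=61, gcd(4,61)=1 -> changes
  Option D: v=23, gcd(4,23)=1 -> changes
  Option E: v=55, gcd(4,55)=1 -> changes

Answer: A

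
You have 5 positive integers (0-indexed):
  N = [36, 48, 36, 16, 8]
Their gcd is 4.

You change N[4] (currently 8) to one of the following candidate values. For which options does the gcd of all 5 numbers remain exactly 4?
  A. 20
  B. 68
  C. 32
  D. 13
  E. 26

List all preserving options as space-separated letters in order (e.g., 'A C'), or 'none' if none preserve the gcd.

Answer: A B C

Derivation:
Old gcd = 4; gcd of others (without N[4]) = 4
New gcd for candidate v: gcd(4, v). Preserves old gcd iff gcd(4, v) = 4.
  Option A: v=20, gcd(4,20)=4 -> preserves
  Option B: v=68, gcd(4,68)=4 -> preserves
  Option C: v=32, gcd(4,32)=4 -> preserves
  Option D: v=13, gcd(4,13)=1 -> changes
  Option E: v=26, gcd(4,26)=2 -> changes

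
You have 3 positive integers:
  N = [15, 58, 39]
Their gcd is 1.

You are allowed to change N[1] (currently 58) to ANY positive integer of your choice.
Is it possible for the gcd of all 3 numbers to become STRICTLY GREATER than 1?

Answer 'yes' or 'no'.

Answer: yes

Derivation:
Current gcd = 1
gcd of all OTHER numbers (without N[1]=58): gcd([15, 39]) = 3
The new gcd after any change is gcd(3, new_value).
This can be at most 3.
Since 3 > old gcd 1, the gcd CAN increase (e.g., set N[1] = 3).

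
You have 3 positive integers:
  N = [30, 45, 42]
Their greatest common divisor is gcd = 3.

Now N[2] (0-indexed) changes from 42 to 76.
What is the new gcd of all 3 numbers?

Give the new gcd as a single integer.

Answer: 1

Derivation:
Numbers: [30, 45, 42], gcd = 3
Change: index 2, 42 -> 76
gcd of the OTHER numbers (without index 2): gcd([30, 45]) = 15
New gcd = gcd(g_others, new_val) = gcd(15, 76) = 1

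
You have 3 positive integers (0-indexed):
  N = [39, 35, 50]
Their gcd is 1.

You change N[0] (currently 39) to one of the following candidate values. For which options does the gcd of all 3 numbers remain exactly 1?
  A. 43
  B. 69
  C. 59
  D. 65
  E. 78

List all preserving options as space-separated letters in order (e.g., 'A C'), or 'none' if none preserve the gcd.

Old gcd = 1; gcd of others (without N[0]) = 5
New gcd for candidate v: gcd(5, v). Preserves old gcd iff gcd(5, v) = 1.
  Option A: v=43, gcd(5,43)=1 -> preserves
  Option B: v=69, gcd(5,69)=1 -> preserves
  Option C: v=59, gcd(5,59)=1 -> preserves
  Option D: v=65, gcd(5,65)=5 -> changes
  Option E: v=78, gcd(5,78)=1 -> preserves

Answer: A B C E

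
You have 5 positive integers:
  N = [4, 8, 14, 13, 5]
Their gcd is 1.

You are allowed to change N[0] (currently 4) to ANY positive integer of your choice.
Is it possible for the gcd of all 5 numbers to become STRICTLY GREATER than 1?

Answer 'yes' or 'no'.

Answer: no

Derivation:
Current gcd = 1
gcd of all OTHER numbers (without N[0]=4): gcd([8, 14, 13, 5]) = 1
The new gcd after any change is gcd(1, new_value).
This can be at most 1.
Since 1 = old gcd 1, the gcd can only stay the same or decrease.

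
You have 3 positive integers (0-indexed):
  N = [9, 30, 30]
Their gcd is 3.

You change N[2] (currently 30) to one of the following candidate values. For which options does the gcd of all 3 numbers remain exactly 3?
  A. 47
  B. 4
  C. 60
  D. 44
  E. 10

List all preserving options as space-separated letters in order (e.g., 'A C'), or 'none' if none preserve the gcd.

Old gcd = 3; gcd of others (without N[2]) = 3
New gcd for candidate v: gcd(3, v). Preserves old gcd iff gcd(3, v) = 3.
  Option A: v=47, gcd(3,47)=1 -> changes
  Option B: v=4, gcd(3,4)=1 -> changes
  Option C: v=60, gcd(3,60)=3 -> preserves
  Option D: v=44, gcd(3,44)=1 -> changes
  Option E: v=10, gcd(3,10)=1 -> changes

Answer: C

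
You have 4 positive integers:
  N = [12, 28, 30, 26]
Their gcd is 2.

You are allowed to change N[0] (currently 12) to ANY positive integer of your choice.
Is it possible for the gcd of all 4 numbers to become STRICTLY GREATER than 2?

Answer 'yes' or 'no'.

Current gcd = 2
gcd of all OTHER numbers (without N[0]=12): gcd([28, 30, 26]) = 2
The new gcd after any change is gcd(2, new_value).
This can be at most 2.
Since 2 = old gcd 2, the gcd can only stay the same or decrease.

Answer: no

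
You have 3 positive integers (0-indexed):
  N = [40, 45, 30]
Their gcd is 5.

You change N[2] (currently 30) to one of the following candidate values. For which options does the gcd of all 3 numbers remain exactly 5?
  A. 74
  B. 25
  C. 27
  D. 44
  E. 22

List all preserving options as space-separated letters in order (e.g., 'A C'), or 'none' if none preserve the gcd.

Answer: B

Derivation:
Old gcd = 5; gcd of others (without N[2]) = 5
New gcd for candidate v: gcd(5, v). Preserves old gcd iff gcd(5, v) = 5.
  Option A: v=74, gcd(5,74)=1 -> changes
  Option B: v=25, gcd(5,25)=5 -> preserves
  Option C: v=27, gcd(5,27)=1 -> changes
  Option D: v=44, gcd(5,44)=1 -> changes
  Option E: v=22, gcd(5,22)=1 -> changes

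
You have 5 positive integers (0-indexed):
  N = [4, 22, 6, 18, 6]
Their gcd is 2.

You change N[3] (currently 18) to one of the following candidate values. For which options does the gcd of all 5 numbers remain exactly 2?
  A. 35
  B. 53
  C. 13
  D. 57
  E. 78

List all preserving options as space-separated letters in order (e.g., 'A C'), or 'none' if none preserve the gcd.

Old gcd = 2; gcd of others (without N[3]) = 2
New gcd for candidate v: gcd(2, v). Preserves old gcd iff gcd(2, v) = 2.
  Option A: v=35, gcd(2,35)=1 -> changes
  Option B: v=53, gcd(2,53)=1 -> changes
  Option C: v=13, gcd(2,13)=1 -> changes
  Option D: v=57, gcd(2,57)=1 -> changes
  Option E: v=78, gcd(2,78)=2 -> preserves

Answer: E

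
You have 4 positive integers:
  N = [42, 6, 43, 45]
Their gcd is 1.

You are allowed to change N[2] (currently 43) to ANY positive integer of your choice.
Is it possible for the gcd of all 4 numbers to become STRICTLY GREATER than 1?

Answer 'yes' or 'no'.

Answer: yes

Derivation:
Current gcd = 1
gcd of all OTHER numbers (without N[2]=43): gcd([42, 6, 45]) = 3
The new gcd after any change is gcd(3, new_value).
This can be at most 3.
Since 3 > old gcd 1, the gcd CAN increase (e.g., set N[2] = 3).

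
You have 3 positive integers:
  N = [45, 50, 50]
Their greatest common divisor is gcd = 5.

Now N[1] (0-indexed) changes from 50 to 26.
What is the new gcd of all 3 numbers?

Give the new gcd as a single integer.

Answer: 1

Derivation:
Numbers: [45, 50, 50], gcd = 5
Change: index 1, 50 -> 26
gcd of the OTHER numbers (without index 1): gcd([45, 50]) = 5
New gcd = gcd(g_others, new_val) = gcd(5, 26) = 1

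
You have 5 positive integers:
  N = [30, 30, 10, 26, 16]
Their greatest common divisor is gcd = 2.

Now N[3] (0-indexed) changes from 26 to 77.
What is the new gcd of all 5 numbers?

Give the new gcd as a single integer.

Answer: 1

Derivation:
Numbers: [30, 30, 10, 26, 16], gcd = 2
Change: index 3, 26 -> 77
gcd of the OTHER numbers (without index 3): gcd([30, 30, 10, 16]) = 2
New gcd = gcd(g_others, new_val) = gcd(2, 77) = 1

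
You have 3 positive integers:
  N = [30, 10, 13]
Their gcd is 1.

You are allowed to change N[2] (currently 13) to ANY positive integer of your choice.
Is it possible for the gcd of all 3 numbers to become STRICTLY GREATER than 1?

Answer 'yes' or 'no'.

Answer: yes

Derivation:
Current gcd = 1
gcd of all OTHER numbers (without N[2]=13): gcd([30, 10]) = 10
The new gcd after any change is gcd(10, new_value).
This can be at most 10.
Since 10 > old gcd 1, the gcd CAN increase (e.g., set N[2] = 10).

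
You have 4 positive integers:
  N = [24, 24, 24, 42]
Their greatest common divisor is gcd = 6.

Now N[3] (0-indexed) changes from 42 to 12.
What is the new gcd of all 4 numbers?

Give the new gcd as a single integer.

Answer: 12

Derivation:
Numbers: [24, 24, 24, 42], gcd = 6
Change: index 3, 42 -> 12
gcd of the OTHER numbers (without index 3): gcd([24, 24, 24]) = 24
New gcd = gcd(g_others, new_val) = gcd(24, 12) = 12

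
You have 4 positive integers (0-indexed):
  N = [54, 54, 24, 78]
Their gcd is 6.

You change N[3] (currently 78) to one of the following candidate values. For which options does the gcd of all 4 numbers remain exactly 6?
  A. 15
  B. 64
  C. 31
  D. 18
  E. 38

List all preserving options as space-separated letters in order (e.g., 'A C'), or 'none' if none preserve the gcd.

Answer: D

Derivation:
Old gcd = 6; gcd of others (without N[3]) = 6
New gcd for candidate v: gcd(6, v). Preserves old gcd iff gcd(6, v) = 6.
  Option A: v=15, gcd(6,15)=3 -> changes
  Option B: v=64, gcd(6,64)=2 -> changes
  Option C: v=31, gcd(6,31)=1 -> changes
  Option D: v=18, gcd(6,18)=6 -> preserves
  Option E: v=38, gcd(6,38)=2 -> changes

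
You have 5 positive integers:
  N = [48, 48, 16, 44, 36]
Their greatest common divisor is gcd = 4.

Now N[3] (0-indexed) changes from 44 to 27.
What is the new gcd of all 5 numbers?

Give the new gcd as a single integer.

Answer: 1

Derivation:
Numbers: [48, 48, 16, 44, 36], gcd = 4
Change: index 3, 44 -> 27
gcd of the OTHER numbers (without index 3): gcd([48, 48, 16, 36]) = 4
New gcd = gcd(g_others, new_val) = gcd(4, 27) = 1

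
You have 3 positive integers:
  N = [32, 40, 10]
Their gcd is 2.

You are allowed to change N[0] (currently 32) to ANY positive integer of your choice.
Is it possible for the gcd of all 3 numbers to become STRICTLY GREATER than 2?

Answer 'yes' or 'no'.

Answer: yes

Derivation:
Current gcd = 2
gcd of all OTHER numbers (without N[0]=32): gcd([40, 10]) = 10
The new gcd after any change is gcd(10, new_value).
This can be at most 10.
Since 10 > old gcd 2, the gcd CAN increase (e.g., set N[0] = 10).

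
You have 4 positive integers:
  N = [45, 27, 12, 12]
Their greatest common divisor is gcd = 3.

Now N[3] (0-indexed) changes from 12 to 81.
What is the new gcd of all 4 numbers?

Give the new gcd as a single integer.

Answer: 3

Derivation:
Numbers: [45, 27, 12, 12], gcd = 3
Change: index 3, 12 -> 81
gcd of the OTHER numbers (without index 3): gcd([45, 27, 12]) = 3
New gcd = gcd(g_others, new_val) = gcd(3, 81) = 3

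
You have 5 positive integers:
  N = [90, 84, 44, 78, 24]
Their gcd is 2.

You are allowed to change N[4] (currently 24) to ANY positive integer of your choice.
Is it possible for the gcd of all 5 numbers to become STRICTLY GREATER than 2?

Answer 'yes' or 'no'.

Current gcd = 2
gcd of all OTHER numbers (without N[4]=24): gcd([90, 84, 44, 78]) = 2
The new gcd after any change is gcd(2, new_value).
This can be at most 2.
Since 2 = old gcd 2, the gcd can only stay the same or decrease.

Answer: no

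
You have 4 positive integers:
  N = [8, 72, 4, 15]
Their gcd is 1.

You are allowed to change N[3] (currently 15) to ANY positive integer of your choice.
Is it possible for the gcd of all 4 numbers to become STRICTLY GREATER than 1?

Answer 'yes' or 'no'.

Current gcd = 1
gcd of all OTHER numbers (without N[3]=15): gcd([8, 72, 4]) = 4
The new gcd after any change is gcd(4, new_value).
This can be at most 4.
Since 4 > old gcd 1, the gcd CAN increase (e.g., set N[3] = 4).

Answer: yes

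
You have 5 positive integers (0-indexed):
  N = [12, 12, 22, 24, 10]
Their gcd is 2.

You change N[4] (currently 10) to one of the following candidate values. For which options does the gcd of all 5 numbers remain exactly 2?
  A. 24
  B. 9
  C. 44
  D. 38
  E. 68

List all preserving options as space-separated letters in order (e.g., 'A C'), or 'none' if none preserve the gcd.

Old gcd = 2; gcd of others (without N[4]) = 2
New gcd for candidate v: gcd(2, v). Preserves old gcd iff gcd(2, v) = 2.
  Option A: v=24, gcd(2,24)=2 -> preserves
  Option B: v=9, gcd(2,9)=1 -> changes
  Option C: v=44, gcd(2,44)=2 -> preserves
  Option D: v=38, gcd(2,38)=2 -> preserves
  Option E: v=68, gcd(2,68)=2 -> preserves

Answer: A C D E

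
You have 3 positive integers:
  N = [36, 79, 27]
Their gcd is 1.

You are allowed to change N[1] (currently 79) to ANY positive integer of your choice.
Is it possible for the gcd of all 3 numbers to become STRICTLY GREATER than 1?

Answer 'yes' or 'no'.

Current gcd = 1
gcd of all OTHER numbers (without N[1]=79): gcd([36, 27]) = 9
The new gcd after any change is gcd(9, new_value).
This can be at most 9.
Since 9 > old gcd 1, the gcd CAN increase (e.g., set N[1] = 9).

Answer: yes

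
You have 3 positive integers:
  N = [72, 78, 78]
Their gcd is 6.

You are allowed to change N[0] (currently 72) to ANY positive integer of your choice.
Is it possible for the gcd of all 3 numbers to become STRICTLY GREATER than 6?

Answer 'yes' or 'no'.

Answer: yes

Derivation:
Current gcd = 6
gcd of all OTHER numbers (without N[0]=72): gcd([78, 78]) = 78
The new gcd after any change is gcd(78, new_value).
This can be at most 78.
Since 78 > old gcd 6, the gcd CAN increase (e.g., set N[0] = 78).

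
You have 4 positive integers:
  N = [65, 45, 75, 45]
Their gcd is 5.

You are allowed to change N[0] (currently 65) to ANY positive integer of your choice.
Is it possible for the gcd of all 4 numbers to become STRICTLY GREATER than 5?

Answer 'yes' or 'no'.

Current gcd = 5
gcd of all OTHER numbers (without N[0]=65): gcd([45, 75, 45]) = 15
The new gcd after any change is gcd(15, new_value).
This can be at most 15.
Since 15 > old gcd 5, the gcd CAN increase (e.g., set N[0] = 15).

Answer: yes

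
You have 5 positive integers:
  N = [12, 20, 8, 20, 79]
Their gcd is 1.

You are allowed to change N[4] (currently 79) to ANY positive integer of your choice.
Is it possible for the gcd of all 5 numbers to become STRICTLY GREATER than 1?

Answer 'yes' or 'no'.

Answer: yes

Derivation:
Current gcd = 1
gcd of all OTHER numbers (without N[4]=79): gcd([12, 20, 8, 20]) = 4
The new gcd after any change is gcd(4, new_value).
This can be at most 4.
Since 4 > old gcd 1, the gcd CAN increase (e.g., set N[4] = 4).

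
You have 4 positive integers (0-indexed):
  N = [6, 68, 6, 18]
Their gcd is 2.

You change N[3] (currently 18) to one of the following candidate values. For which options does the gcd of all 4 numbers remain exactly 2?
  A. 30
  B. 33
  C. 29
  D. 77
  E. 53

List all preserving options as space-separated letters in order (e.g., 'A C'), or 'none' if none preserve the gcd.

Answer: A

Derivation:
Old gcd = 2; gcd of others (without N[3]) = 2
New gcd for candidate v: gcd(2, v). Preserves old gcd iff gcd(2, v) = 2.
  Option A: v=30, gcd(2,30)=2 -> preserves
  Option B: v=33, gcd(2,33)=1 -> changes
  Option C: v=29, gcd(2,29)=1 -> changes
  Option D: v=77, gcd(2,77)=1 -> changes
  Option E: v=53, gcd(2,53)=1 -> changes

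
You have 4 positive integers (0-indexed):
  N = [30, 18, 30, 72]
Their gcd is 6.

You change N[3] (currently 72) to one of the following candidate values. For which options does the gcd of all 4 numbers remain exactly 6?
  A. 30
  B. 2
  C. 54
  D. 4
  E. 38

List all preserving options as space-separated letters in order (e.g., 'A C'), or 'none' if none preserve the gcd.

Answer: A C

Derivation:
Old gcd = 6; gcd of others (without N[3]) = 6
New gcd for candidate v: gcd(6, v). Preserves old gcd iff gcd(6, v) = 6.
  Option A: v=30, gcd(6,30)=6 -> preserves
  Option B: v=2, gcd(6,2)=2 -> changes
  Option C: v=54, gcd(6,54)=6 -> preserves
  Option D: v=4, gcd(6,4)=2 -> changes
  Option E: v=38, gcd(6,38)=2 -> changes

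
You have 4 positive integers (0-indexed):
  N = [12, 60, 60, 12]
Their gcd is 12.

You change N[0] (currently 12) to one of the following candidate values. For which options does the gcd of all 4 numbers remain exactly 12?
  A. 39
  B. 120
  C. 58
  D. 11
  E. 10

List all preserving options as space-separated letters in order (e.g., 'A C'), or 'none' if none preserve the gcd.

Old gcd = 12; gcd of others (without N[0]) = 12
New gcd for candidate v: gcd(12, v). Preserves old gcd iff gcd(12, v) = 12.
  Option A: v=39, gcd(12,39)=3 -> changes
  Option B: v=120, gcd(12,120)=12 -> preserves
  Option C: v=58, gcd(12,58)=2 -> changes
  Option D: v=11, gcd(12,11)=1 -> changes
  Option E: v=10, gcd(12,10)=2 -> changes

Answer: B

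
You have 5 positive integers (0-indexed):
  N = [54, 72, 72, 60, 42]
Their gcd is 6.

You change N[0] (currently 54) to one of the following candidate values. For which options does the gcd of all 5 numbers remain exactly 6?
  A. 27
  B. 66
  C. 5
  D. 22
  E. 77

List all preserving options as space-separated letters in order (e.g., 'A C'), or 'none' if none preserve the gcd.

Answer: B

Derivation:
Old gcd = 6; gcd of others (without N[0]) = 6
New gcd for candidate v: gcd(6, v). Preserves old gcd iff gcd(6, v) = 6.
  Option A: v=27, gcd(6,27)=3 -> changes
  Option B: v=66, gcd(6,66)=6 -> preserves
  Option C: v=5, gcd(6,5)=1 -> changes
  Option D: v=22, gcd(6,22)=2 -> changes
  Option E: v=77, gcd(6,77)=1 -> changes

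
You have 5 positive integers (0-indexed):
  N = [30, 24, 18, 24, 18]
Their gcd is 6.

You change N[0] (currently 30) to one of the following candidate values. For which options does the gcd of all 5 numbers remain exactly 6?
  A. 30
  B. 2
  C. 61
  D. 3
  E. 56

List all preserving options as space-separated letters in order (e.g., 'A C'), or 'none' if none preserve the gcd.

Old gcd = 6; gcd of others (without N[0]) = 6
New gcd for candidate v: gcd(6, v). Preserves old gcd iff gcd(6, v) = 6.
  Option A: v=30, gcd(6,30)=6 -> preserves
  Option B: v=2, gcd(6,2)=2 -> changes
  Option C: v=61, gcd(6,61)=1 -> changes
  Option D: v=3, gcd(6,3)=3 -> changes
  Option E: v=56, gcd(6,56)=2 -> changes

Answer: A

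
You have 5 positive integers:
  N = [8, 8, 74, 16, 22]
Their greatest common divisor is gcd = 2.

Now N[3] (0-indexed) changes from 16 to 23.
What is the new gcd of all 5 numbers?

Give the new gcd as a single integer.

Numbers: [8, 8, 74, 16, 22], gcd = 2
Change: index 3, 16 -> 23
gcd of the OTHER numbers (without index 3): gcd([8, 8, 74, 22]) = 2
New gcd = gcd(g_others, new_val) = gcd(2, 23) = 1

Answer: 1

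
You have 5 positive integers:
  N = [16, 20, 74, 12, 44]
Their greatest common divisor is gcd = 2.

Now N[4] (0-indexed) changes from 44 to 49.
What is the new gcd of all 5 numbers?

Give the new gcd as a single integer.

Answer: 1

Derivation:
Numbers: [16, 20, 74, 12, 44], gcd = 2
Change: index 4, 44 -> 49
gcd of the OTHER numbers (without index 4): gcd([16, 20, 74, 12]) = 2
New gcd = gcd(g_others, new_val) = gcd(2, 49) = 1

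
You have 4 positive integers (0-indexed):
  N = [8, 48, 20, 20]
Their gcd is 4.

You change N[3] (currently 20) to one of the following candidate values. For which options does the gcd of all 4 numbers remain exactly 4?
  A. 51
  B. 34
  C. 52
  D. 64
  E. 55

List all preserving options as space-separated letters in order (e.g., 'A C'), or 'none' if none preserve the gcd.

Old gcd = 4; gcd of others (without N[3]) = 4
New gcd for candidate v: gcd(4, v). Preserves old gcd iff gcd(4, v) = 4.
  Option A: v=51, gcd(4,51)=1 -> changes
  Option B: v=34, gcd(4,34)=2 -> changes
  Option C: v=52, gcd(4,52)=4 -> preserves
  Option D: v=64, gcd(4,64)=4 -> preserves
  Option E: v=55, gcd(4,55)=1 -> changes

Answer: C D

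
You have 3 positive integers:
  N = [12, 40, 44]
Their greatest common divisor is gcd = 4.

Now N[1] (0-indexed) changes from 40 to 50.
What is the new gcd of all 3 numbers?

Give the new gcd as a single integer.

Answer: 2

Derivation:
Numbers: [12, 40, 44], gcd = 4
Change: index 1, 40 -> 50
gcd of the OTHER numbers (without index 1): gcd([12, 44]) = 4
New gcd = gcd(g_others, new_val) = gcd(4, 50) = 2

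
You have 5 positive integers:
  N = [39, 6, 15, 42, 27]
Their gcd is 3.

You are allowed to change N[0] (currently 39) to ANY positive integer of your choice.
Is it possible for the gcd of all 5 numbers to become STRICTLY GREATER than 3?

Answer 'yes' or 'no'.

Answer: no

Derivation:
Current gcd = 3
gcd of all OTHER numbers (without N[0]=39): gcd([6, 15, 42, 27]) = 3
The new gcd after any change is gcd(3, new_value).
This can be at most 3.
Since 3 = old gcd 3, the gcd can only stay the same or decrease.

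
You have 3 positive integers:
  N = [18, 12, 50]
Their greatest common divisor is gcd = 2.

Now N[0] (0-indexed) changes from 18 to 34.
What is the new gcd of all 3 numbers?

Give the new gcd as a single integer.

Answer: 2

Derivation:
Numbers: [18, 12, 50], gcd = 2
Change: index 0, 18 -> 34
gcd of the OTHER numbers (without index 0): gcd([12, 50]) = 2
New gcd = gcd(g_others, new_val) = gcd(2, 34) = 2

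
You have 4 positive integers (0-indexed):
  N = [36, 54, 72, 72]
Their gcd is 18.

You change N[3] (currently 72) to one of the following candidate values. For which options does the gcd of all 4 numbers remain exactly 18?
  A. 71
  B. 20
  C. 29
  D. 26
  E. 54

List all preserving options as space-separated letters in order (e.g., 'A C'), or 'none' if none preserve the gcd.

Old gcd = 18; gcd of others (without N[3]) = 18
New gcd for candidate v: gcd(18, v). Preserves old gcd iff gcd(18, v) = 18.
  Option A: v=71, gcd(18,71)=1 -> changes
  Option B: v=20, gcd(18,20)=2 -> changes
  Option C: v=29, gcd(18,29)=1 -> changes
  Option D: v=26, gcd(18,26)=2 -> changes
  Option E: v=54, gcd(18,54)=18 -> preserves

Answer: E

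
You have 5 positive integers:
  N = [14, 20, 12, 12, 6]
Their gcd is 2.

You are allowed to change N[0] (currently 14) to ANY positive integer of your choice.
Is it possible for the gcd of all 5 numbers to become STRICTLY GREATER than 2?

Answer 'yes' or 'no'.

Answer: no

Derivation:
Current gcd = 2
gcd of all OTHER numbers (without N[0]=14): gcd([20, 12, 12, 6]) = 2
The new gcd after any change is gcd(2, new_value).
This can be at most 2.
Since 2 = old gcd 2, the gcd can only stay the same or decrease.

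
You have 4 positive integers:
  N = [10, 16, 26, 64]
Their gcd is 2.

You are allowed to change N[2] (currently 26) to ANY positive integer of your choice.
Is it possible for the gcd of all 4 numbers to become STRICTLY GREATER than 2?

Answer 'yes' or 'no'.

Answer: no

Derivation:
Current gcd = 2
gcd of all OTHER numbers (without N[2]=26): gcd([10, 16, 64]) = 2
The new gcd after any change is gcd(2, new_value).
This can be at most 2.
Since 2 = old gcd 2, the gcd can only stay the same or decrease.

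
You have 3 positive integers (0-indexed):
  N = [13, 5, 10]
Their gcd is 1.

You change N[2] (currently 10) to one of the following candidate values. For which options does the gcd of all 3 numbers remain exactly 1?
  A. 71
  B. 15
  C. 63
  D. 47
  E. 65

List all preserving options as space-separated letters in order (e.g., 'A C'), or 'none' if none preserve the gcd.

Answer: A B C D E

Derivation:
Old gcd = 1; gcd of others (without N[2]) = 1
New gcd for candidate v: gcd(1, v). Preserves old gcd iff gcd(1, v) = 1.
  Option A: v=71, gcd(1,71)=1 -> preserves
  Option B: v=15, gcd(1,15)=1 -> preserves
  Option C: v=63, gcd(1,63)=1 -> preserves
  Option D: v=47, gcd(1,47)=1 -> preserves
  Option E: v=65, gcd(1,65)=1 -> preserves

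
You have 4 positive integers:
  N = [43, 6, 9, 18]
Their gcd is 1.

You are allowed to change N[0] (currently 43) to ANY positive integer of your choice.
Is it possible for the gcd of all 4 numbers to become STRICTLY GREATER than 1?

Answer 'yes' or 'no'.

Answer: yes

Derivation:
Current gcd = 1
gcd of all OTHER numbers (without N[0]=43): gcd([6, 9, 18]) = 3
The new gcd after any change is gcd(3, new_value).
This can be at most 3.
Since 3 > old gcd 1, the gcd CAN increase (e.g., set N[0] = 3).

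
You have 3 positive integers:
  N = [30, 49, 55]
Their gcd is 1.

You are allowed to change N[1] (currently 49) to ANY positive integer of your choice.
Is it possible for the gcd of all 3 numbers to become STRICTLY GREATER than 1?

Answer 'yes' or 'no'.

Answer: yes

Derivation:
Current gcd = 1
gcd of all OTHER numbers (without N[1]=49): gcd([30, 55]) = 5
The new gcd after any change is gcd(5, new_value).
This can be at most 5.
Since 5 > old gcd 1, the gcd CAN increase (e.g., set N[1] = 5).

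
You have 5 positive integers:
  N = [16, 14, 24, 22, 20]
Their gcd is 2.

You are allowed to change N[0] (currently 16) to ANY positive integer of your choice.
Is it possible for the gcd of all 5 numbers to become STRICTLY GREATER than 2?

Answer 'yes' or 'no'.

Answer: no

Derivation:
Current gcd = 2
gcd of all OTHER numbers (without N[0]=16): gcd([14, 24, 22, 20]) = 2
The new gcd after any change is gcd(2, new_value).
This can be at most 2.
Since 2 = old gcd 2, the gcd can only stay the same or decrease.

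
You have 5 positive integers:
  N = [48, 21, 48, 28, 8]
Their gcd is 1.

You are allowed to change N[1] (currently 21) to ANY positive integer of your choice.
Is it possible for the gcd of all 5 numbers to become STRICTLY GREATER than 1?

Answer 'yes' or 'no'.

Answer: yes

Derivation:
Current gcd = 1
gcd of all OTHER numbers (without N[1]=21): gcd([48, 48, 28, 8]) = 4
The new gcd after any change is gcd(4, new_value).
This can be at most 4.
Since 4 > old gcd 1, the gcd CAN increase (e.g., set N[1] = 4).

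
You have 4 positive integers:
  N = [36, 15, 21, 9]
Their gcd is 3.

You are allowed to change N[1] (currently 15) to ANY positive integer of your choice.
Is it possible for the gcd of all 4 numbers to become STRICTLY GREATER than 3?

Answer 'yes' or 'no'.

Current gcd = 3
gcd of all OTHER numbers (without N[1]=15): gcd([36, 21, 9]) = 3
The new gcd after any change is gcd(3, new_value).
This can be at most 3.
Since 3 = old gcd 3, the gcd can only stay the same or decrease.

Answer: no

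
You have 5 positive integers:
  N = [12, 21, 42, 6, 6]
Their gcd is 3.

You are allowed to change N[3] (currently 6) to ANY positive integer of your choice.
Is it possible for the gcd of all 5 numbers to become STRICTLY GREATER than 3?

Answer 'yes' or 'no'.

Answer: no

Derivation:
Current gcd = 3
gcd of all OTHER numbers (without N[3]=6): gcd([12, 21, 42, 6]) = 3
The new gcd after any change is gcd(3, new_value).
This can be at most 3.
Since 3 = old gcd 3, the gcd can only stay the same or decrease.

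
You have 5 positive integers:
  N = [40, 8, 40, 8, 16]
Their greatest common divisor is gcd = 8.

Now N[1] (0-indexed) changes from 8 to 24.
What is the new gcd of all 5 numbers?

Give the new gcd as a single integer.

Numbers: [40, 8, 40, 8, 16], gcd = 8
Change: index 1, 8 -> 24
gcd of the OTHER numbers (without index 1): gcd([40, 40, 8, 16]) = 8
New gcd = gcd(g_others, new_val) = gcd(8, 24) = 8

Answer: 8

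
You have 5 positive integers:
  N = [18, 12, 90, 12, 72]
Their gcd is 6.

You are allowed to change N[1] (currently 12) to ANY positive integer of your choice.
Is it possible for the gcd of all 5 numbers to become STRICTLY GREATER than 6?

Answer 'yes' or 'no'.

Answer: no

Derivation:
Current gcd = 6
gcd of all OTHER numbers (without N[1]=12): gcd([18, 90, 12, 72]) = 6
The new gcd after any change is gcd(6, new_value).
This can be at most 6.
Since 6 = old gcd 6, the gcd can only stay the same or decrease.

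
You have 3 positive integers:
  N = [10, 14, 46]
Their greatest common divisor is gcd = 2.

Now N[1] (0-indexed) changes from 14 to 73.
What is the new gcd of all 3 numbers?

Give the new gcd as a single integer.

Answer: 1

Derivation:
Numbers: [10, 14, 46], gcd = 2
Change: index 1, 14 -> 73
gcd of the OTHER numbers (without index 1): gcd([10, 46]) = 2
New gcd = gcd(g_others, new_val) = gcd(2, 73) = 1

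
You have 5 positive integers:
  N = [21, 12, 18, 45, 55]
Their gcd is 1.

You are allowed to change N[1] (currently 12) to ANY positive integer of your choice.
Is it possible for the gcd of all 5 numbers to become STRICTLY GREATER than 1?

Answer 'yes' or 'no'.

Current gcd = 1
gcd of all OTHER numbers (without N[1]=12): gcd([21, 18, 45, 55]) = 1
The new gcd after any change is gcd(1, new_value).
This can be at most 1.
Since 1 = old gcd 1, the gcd can only stay the same or decrease.

Answer: no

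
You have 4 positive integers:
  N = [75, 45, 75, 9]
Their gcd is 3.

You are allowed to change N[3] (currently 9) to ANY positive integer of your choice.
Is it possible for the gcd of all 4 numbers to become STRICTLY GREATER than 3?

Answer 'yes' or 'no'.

Current gcd = 3
gcd of all OTHER numbers (without N[3]=9): gcd([75, 45, 75]) = 15
The new gcd after any change is gcd(15, new_value).
This can be at most 15.
Since 15 > old gcd 3, the gcd CAN increase (e.g., set N[3] = 15).

Answer: yes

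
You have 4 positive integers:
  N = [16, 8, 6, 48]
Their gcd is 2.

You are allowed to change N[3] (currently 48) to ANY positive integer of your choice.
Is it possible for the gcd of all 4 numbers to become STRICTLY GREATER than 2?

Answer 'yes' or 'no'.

Current gcd = 2
gcd of all OTHER numbers (without N[3]=48): gcd([16, 8, 6]) = 2
The new gcd after any change is gcd(2, new_value).
This can be at most 2.
Since 2 = old gcd 2, the gcd can only stay the same or decrease.

Answer: no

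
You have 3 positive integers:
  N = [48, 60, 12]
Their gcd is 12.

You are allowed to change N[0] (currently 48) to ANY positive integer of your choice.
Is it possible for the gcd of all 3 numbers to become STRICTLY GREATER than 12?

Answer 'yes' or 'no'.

Current gcd = 12
gcd of all OTHER numbers (without N[0]=48): gcd([60, 12]) = 12
The new gcd after any change is gcd(12, new_value).
This can be at most 12.
Since 12 = old gcd 12, the gcd can only stay the same or decrease.

Answer: no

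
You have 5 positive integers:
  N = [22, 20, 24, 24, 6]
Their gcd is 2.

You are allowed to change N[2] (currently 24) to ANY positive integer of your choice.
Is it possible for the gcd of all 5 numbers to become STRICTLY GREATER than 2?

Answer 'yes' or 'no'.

Answer: no

Derivation:
Current gcd = 2
gcd of all OTHER numbers (without N[2]=24): gcd([22, 20, 24, 6]) = 2
The new gcd after any change is gcd(2, new_value).
This can be at most 2.
Since 2 = old gcd 2, the gcd can only stay the same or decrease.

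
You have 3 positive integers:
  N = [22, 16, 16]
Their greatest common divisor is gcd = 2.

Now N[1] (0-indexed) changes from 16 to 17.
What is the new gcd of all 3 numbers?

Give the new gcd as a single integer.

Answer: 1

Derivation:
Numbers: [22, 16, 16], gcd = 2
Change: index 1, 16 -> 17
gcd of the OTHER numbers (without index 1): gcd([22, 16]) = 2
New gcd = gcd(g_others, new_val) = gcd(2, 17) = 1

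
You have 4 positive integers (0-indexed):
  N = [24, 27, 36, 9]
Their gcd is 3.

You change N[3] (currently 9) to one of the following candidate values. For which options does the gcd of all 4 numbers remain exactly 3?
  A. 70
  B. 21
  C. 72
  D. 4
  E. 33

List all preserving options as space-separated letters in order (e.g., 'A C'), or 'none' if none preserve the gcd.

Old gcd = 3; gcd of others (without N[3]) = 3
New gcd for candidate v: gcd(3, v). Preserves old gcd iff gcd(3, v) = 3.
  Option A: v=70, gcd(3,70)=1 -> changes
  Option B: v=21, gcd(3,21)=3 -> preserves
  Option C: v=72, gcd(3,72)=3 -> preserves
  Option D: v=4, gcd(3,4)=1 -> changes
  Option E: v=33, gcd(3,33)=3 -> preserves

Answer: B C E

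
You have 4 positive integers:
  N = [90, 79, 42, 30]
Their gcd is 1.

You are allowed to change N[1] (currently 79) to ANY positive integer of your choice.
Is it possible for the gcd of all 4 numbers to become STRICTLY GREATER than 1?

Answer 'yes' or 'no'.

Answer: yes

Derivation:
Current gcd = 1
gcd of all OTHER numbers (without N[1]=79): gcd([90, 42, 30]) = 6
The new gcd after any change is gcd(6, new_value).
This can be at most 6.
Since 6 > old gcd 1, the gcd CAN increase (e.g., set N[1] = 6).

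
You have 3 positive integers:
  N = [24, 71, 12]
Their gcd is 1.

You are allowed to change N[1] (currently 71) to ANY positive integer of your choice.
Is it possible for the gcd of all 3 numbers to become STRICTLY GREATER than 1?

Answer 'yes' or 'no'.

Current gcd = 1
gcd of all OTHER numbers (without N[1]=71): gcd([24, 12]) = 12
The new gcd after any change is gcd(12, new_value).
This can be at most 12.
Since 12 > old gcd 1, the gcd CAN increase (e.g., set N[1] = 12).

Answer: yes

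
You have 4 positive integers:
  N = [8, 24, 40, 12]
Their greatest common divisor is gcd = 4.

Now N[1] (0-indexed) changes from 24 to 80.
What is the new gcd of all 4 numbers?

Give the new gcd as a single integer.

Numbers: [8, 24, 40, 12], gcd = 4
Change: index 1, 24 -> 80
gcd of the OTHER numbers (without index 1): gcd([8, 40, 12]) = 4
New gcd = gcd(g_others, new_val) = gcd(4, 80) = 4

Answer: 4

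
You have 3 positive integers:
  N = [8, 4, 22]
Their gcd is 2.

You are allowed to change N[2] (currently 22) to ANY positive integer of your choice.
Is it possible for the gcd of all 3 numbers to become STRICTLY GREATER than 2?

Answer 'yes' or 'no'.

Current gcd = 2
gcd of all OTHER numbers (without N[2]=22): gcd([8, 4]) = 4
The new gcd after any change is gcd(4, new_value).
This can be at most 4.
Since 4 > old gcd 2, the gcd CAN increase (e.g., set N[2] = 4).

Answer: yes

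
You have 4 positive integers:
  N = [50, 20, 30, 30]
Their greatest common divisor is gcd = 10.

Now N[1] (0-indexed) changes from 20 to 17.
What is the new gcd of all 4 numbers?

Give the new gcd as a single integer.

Numbers: [50, 20, 30, 30], gcd = 10
Change: index 1, 20 -> 17
gcd of the OTHER numbers (without index 1): gcd([50, 30, 30]) = 10
New gcd = gcd(g_others, new_val) = gcd(10, 17) = 1

Answer: 1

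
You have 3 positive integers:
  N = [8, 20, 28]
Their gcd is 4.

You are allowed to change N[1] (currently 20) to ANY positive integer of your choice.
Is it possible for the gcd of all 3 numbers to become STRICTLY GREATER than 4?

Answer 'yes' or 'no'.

Current gcd = 4
gcd of all OTHER numbers (without N[1]=20): gcd([8, 28]) = 4
The new gcd after any change is gcd(4, new_value).
This can be at most 4.
Since 4 = old gcd 4, the gcd can only stay the same or decrease.

Answer: no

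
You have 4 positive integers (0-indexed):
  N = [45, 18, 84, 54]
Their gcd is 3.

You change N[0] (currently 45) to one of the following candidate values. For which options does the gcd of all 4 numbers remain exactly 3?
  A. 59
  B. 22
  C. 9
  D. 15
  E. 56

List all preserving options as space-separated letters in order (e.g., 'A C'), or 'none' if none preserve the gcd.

Old gcd = 3; gcd of others (without N[0]) = 6
New gcd for candidate v: gcd(6, v). Preserves old gcd iff gcd(6, v) = 3.
  Option A: v=59, gcd(6,59)=1 -> changes
  Option B: v=22, gcd(6,22)=2 -> changes
  Option C: v=9, gcd(6,9)=3 -> preserves
  Option D: v=15, gcd(6,15)=3 -> preserves
  Option E: v=56, gcd(6,56)=2 -> changes

Answer: C D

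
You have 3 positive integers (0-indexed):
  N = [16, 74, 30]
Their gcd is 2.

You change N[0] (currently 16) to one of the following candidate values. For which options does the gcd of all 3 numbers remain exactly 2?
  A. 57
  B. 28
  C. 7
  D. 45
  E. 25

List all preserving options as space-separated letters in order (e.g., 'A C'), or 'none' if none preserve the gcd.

Old gcd = 2; gcd of others (without N[0]) = 2
New gcd for candidate v: gcd(2, v). Preserves old gcd iff gcd(2, v) = 2.
  Option A: v=57, gcd(2,57)=1 -> changes
  Option B: v=28, gcd(2,28)=2 -> preserves
  Option C: v=7, gcd(2,7)=1 -> changes
  Option D: v=45, gcd(2,45)=1 -> changes
  Option E: v=25, gcd(2,25)=1 -> changes

Answer: B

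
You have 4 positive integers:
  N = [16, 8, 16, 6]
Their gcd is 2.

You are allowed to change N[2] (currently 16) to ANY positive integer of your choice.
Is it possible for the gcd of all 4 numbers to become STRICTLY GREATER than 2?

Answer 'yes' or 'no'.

Current gcd = 2
gcd of all OTHER numbers (without N[2]=16): gcd([16, 8, 6]) = 2
The new gcd after any change is gcd(2, new_value).
This can be at most 2.
Since 2 = old gcd 2, the gcd can only stay the same or decrease.

Answer: no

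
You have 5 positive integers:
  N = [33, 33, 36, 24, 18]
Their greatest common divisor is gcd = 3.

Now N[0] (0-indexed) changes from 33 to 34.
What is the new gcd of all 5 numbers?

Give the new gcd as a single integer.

Answer: 1

Derivation:
Numbers: [33, 33, 36, 24, 18], gcd = 3
Change: index 0, 33 -> 34
gcd of the OTHER numbers (without index 0): gcd([33, 36, 24, 18]) = 3
New gcd = gcd(g_others, new_val) = gcd(3, 34) = 1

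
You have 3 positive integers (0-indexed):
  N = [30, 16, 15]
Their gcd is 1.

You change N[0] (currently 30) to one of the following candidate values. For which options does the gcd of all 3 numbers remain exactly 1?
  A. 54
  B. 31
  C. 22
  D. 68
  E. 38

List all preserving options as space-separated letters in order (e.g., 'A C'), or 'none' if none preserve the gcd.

Old gcd = 1; gcd of others (without N[0]) = 1
New gcd for candidate v: gcd(1, v). Preserves old gcd iff gcd(1, v) = 1.
  Option A: v=54, gcd(1,54)=1 -> preserves
  Option B: v=31, gcd(1,31)=1 -> preserves
  Option C: v=22, gcd(1,22)=1 -> preserves
  Option D: v=68, gcd(1,68)=1 -> preserves
  Option E: v=38, gcd(1,38)=1 -> preserves

Answer: A B C D E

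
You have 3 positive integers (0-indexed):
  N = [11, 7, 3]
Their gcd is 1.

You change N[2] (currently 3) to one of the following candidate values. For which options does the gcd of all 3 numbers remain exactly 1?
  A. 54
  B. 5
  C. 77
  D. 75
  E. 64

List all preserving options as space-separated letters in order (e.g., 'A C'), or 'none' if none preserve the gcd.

Old gcd = 1; gcd of others (without N[2]) = 1
New gcd for candidate v: gcd(1, v). Preserves old gcd iff gcd(1, v) = 1.
  Option A: v=54, gcd(1,54)=1 -> preserves
  Option B: v=5, gcd(1,5)=1 -> preserves
  Option C: v=77, gcd(1,77)=1 -> preserves
  Option D: v=75, gcd(1,75)=1 -> preserves
  Option E: v=64, gcd(1,64)=1 -> preserves

Answer: A B C D E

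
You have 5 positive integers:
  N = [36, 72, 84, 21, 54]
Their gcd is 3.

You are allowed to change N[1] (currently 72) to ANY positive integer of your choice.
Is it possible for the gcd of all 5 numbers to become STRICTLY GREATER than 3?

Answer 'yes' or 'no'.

Current gcd = 3
gcd of all OTHER numbers (without N[1]=72): gcd([36, 84, 21, 54]) = 3
The new gcd after any change is gcd(3, new_value).
This can be at most 3.
Since 3 = old gcd 3, the gcd can only stay the same or decrease.

Answer: no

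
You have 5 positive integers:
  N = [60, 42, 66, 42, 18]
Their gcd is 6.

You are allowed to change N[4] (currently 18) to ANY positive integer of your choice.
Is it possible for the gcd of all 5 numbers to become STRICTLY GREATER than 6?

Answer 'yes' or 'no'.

Current gcd = 6
gcd of all OTHER numbers (without N[4]=18): gcd([60, 42, 66, 42]) = 6
The new gcd after any change is gcd(6, new_value).
This can be at most 6.
Since 6 = old gcd 6, the gcd can only stay the same or decrease.

Answer: no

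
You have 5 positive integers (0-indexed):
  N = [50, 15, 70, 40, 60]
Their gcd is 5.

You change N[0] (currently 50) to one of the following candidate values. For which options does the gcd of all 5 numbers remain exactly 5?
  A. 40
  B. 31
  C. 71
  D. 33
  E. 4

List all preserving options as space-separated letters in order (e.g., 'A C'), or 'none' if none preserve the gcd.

Answer: A

Derivation:
Old gcd = 5; gcd of others (without N[0]) = 5
New gcd for candidate v: gcd(5, v). Preserves old gcd iff gcd(5, v) = 5.
  Option A: v=40, gcd(5,40)=5 -> preserves
  Option B: v=31, gcd(5,31)=1 -> changes
  Option C: v=71, gcd(5,71)=1 -> changes
  Option D: v=33, gcd(5,33)=1 -> changes
  Option E: v=4, gcd(5,4)=1 -> changes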